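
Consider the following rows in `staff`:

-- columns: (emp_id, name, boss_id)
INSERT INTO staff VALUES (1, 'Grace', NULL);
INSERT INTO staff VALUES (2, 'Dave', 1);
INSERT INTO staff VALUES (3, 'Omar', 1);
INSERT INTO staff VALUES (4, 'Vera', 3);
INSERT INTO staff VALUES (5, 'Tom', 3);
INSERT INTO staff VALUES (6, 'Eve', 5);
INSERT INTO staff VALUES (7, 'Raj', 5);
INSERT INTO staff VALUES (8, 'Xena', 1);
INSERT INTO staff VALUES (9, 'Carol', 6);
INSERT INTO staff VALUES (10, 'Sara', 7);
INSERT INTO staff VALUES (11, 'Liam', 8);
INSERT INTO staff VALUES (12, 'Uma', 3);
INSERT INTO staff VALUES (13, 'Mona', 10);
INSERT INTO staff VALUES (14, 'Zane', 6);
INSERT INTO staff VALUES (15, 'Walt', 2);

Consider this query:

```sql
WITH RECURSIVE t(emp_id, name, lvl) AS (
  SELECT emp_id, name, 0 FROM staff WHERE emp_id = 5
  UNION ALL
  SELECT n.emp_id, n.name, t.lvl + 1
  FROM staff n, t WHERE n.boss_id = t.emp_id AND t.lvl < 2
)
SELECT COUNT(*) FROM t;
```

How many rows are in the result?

Base: emp_id=5 (Tom) at lvl 0.
Iteration 1: rows with boss_id in {5} -> Eve (id 6, lvl 1), Raj (id 7, lvl 1).
Iteration 2: rows with boss_id in {6,7} -> Carol (id 9, lvl 2), Sara (id 10, lvl 2), Zane (id 14, lvl 2).
Iteration 3: lvl < 2 fails for all current rows; recursion stops.
Total rows emitted: 6.

6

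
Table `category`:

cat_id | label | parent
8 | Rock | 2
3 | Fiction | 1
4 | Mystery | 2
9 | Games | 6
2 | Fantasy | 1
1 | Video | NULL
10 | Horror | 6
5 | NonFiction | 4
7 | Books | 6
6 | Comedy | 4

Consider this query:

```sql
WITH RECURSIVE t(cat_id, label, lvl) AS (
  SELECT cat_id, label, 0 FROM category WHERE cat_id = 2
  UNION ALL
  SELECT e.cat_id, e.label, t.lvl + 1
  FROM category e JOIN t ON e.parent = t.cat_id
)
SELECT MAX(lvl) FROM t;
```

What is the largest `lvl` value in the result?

3

Base: cat_id=2 (Fantasy) at lvl 0.
Iteration 1: rows with parent in {2} -> Mystery (id 4, lvl 1), Rock (id 8, lvl 1).
Iteration 2: rows with parent in {4,8} -> NonFiction (id 5, lvl 2), Comedy (id 6, lvl 2).
Iteration 3: rows with parent in {5,6} -> Books (id 7, lvl 3), Games (id 9, lvl 3), Horror (id 10, lvl 3).
Iteration 4: no rows with parent in {7,9,10}; recursion stops.
lvl values: 0, 1, 1, 2, 2, 3, 3, 3; the maximum is 3.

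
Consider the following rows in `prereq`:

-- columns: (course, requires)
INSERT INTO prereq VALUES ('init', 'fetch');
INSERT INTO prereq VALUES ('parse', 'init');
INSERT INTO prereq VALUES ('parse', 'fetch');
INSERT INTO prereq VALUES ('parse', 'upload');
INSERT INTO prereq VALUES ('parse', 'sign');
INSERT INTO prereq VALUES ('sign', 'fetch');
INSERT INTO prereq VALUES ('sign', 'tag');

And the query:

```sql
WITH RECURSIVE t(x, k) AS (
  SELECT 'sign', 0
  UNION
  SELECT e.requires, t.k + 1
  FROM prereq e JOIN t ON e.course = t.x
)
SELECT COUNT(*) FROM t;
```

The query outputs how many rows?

Base: (sign, k=0).
Iteration 1: edges from {sign} -> (fetch, k=1), (tag, k=1).
Iteration 2: no outgoing edges from {fetch,tag}; recursion stops.
Total rows emitted: 3.

3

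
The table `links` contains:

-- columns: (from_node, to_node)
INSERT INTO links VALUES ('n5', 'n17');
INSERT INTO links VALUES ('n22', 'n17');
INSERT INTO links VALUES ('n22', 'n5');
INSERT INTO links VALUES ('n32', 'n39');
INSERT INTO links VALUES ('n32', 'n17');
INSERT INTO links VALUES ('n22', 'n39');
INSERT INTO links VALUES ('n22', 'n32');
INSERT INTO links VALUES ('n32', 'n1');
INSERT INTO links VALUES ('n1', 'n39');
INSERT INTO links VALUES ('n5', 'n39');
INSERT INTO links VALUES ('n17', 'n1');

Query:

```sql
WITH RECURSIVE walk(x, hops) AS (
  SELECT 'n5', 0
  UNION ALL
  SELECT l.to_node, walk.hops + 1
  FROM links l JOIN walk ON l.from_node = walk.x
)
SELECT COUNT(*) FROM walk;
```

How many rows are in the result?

Base: (n5, hops=0).
Iteration 1: edges from {n5} -> (n17, hops=1), (n39, hops=1).
Iteration 2: edges from {n17,n39} -> (n1, hops=2).
Iteration 3: edges from {n1} -> (n39, hops=3).
Iteration 4: no outgoing edges from {n39}; recursion stops.
Total rows emitted: 5.

5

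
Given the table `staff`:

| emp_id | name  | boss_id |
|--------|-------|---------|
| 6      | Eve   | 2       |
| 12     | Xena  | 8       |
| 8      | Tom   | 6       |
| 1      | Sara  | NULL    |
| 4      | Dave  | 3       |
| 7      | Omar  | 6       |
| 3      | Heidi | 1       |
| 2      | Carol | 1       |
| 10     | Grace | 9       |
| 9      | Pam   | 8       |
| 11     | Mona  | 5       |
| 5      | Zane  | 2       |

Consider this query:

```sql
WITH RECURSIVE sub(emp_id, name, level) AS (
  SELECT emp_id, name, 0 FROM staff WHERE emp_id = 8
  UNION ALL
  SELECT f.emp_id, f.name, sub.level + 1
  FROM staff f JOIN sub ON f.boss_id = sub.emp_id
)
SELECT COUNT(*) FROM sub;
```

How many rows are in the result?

Base: emp_id=8 (Tom) at level 0.
Iteration 1: rows with boss_id in {8} -> Pam (id 9, level 1), Xena (id 12, level 1).
Iteration 2: rows with boss_id in {9,12} -> Grace (id 10, level 2).
Iteration 3: no rows with boss_id in {10}; recursion stops.
Total rows emitted: 4.

4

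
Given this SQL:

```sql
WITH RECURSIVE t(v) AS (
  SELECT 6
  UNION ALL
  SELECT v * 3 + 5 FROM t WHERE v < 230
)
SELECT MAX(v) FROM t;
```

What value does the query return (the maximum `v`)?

Base: v=6.
Iteration 1: 6 < 230 holds -> v = 6 * 3 + 5 = 23.
Iteration 2: 23 < 230 holds -> v = 23 * 3 + 5 = 74.
Iteration 3: 74 < 230 holds -> v = 74 * 3 + 5 = 227.
Iteration 4: 227 < 230 holds -> v = 227 * 3 + 5 = 686.
Iteration 5: 686 < 230 fails; recursion stops.
v values: 6, 23, 74, 227, 686; the maximum is 686.

686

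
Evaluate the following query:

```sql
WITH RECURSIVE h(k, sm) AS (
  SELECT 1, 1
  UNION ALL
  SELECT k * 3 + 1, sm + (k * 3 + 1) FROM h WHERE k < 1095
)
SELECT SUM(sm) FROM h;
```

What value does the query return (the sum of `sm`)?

Base: k=1, sm=1.
Iteration 1: 1 < 1095 holds -> k = 1 * 3 + 1 = 4, sm = 1 + 4 = 5.
Iteration 2: 4 < 1095 holds -> k = 4 * 3 + 1 = 13, sm = 5 + 13 = 18.
Iteration 3: 13 < 1095 holds -> k = 13 * 3 + 1 = 40, sm = 18 + 40 = 58.
Iteration 4: 40 < 1095 holds -> k = 40 * 3 + 1 = 121, sm = 58 + 121 = 179.
Iteration 5: 121 < 1095 holds -> k = 121 * 3 + 1 = 364, sm = 179 + 364 = 543.
Iteration 6: 364 < 1095 holds -> k = 364 * 3 + 1 = 1093, sm = 543 + 1093 = 1636.
Iteration 7: 1093 < 1095 holds -> k = 1093 * 3 + 1 = 3280, sm = 1636 + 3280 = 4916.
Iteration 8: 3280 < 1095 fails; recursion stops.
SUM(sm) = 1 + 5 + 18 + 58 + 179 + 543 + 1636 + 4916 = 7356.

7356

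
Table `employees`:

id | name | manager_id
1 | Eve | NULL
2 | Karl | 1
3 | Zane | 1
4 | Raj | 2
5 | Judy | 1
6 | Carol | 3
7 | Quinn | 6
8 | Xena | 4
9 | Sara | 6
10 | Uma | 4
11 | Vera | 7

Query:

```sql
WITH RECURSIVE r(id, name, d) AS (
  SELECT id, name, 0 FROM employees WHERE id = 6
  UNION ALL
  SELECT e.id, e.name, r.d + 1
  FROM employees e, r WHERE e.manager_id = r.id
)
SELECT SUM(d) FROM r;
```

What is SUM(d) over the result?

4

Base: id=6 (Carol) at d 0.
Iteration 1: rows with manager_id in {6} -> Quinn (id 7, d 1), Sara (id 9, d 1).
Iteration 2: rows with manager_id in {7,9} -> Vera (id 11, d 2).
Iteration 3: no rows with manager_id in {11}; recursion stops.
SUM(d) = 0 + 1 + 1 + 2 = 4.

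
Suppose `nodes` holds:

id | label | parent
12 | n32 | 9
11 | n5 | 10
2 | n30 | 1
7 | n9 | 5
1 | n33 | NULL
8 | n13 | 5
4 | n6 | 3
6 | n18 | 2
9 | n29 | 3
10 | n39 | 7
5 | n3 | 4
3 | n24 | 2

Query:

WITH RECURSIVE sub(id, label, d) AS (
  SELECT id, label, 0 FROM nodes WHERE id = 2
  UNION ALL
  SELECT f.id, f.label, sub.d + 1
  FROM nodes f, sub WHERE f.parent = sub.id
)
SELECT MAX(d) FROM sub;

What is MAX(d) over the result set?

Base: id=2 (n30) at d 0.
Iteration 1: rows with parent in {2} -> n24 (id 3, d 1), n18 (id 6, d 1).
Iteration 2: rows with parent in {3,6} -> n6 (id 4, d 2), n29 (id 9, d 2).
Iteration 3: rows with parent in {4,9} -> n3 (id 5, d 3), n32 (id 12, d 3).
Iteration 4: rows with parent in {5,12} -> n9 (id 7, d 4), n13 (id 8, d 4).
Iteration 5: rows with parent in {7,8} -> n39 (id 10, d 5).
Iteration 6: rows with parent in {10} -> n5 (id 11, d 6).
Iteration 7: no rows with parent in {11}; recursion stops.
d values: 0, 1, 1, 2, 2, 3, 3, 4, 4, 5, 6; the maximum is 6.

6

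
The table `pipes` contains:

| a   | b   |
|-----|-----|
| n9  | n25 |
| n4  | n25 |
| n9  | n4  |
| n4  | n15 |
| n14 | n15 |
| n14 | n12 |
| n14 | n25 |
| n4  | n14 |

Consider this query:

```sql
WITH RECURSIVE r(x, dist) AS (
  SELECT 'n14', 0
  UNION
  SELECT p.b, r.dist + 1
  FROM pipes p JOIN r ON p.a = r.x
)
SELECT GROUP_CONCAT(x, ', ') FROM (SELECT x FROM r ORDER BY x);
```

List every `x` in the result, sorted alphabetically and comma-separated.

n12, n14, n15, n25

Base: (n14, dist=0).
Iteration 1: edges from {n14} -> (n12, dist=1), (n15, dist=1), (n25, dist=1).
Iteration 2: no outgoing edges from {n12,n15,n25}; recursion stops.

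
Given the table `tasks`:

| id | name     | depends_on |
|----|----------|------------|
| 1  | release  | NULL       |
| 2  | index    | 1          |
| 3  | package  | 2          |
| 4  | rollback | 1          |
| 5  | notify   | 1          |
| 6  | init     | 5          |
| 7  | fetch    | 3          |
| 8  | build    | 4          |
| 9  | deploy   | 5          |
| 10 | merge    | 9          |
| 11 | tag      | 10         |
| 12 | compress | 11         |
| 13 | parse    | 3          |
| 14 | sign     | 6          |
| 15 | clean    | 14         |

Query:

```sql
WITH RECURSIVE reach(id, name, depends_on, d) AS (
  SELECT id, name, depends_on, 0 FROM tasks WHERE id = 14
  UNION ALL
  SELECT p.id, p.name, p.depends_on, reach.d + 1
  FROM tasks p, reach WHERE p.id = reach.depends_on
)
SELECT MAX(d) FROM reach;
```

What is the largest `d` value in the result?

3

Base: id=14 (sign), depends_on=6, d 0.
Iteration 1: join on id=6 -> init (id 6, depends_on=5, d 1).
Iteration 2: join on id=5 -> notify (id 5, depends_on=1, d 2).
Iteration 3: join on id=1 -> release (id 1, depends_on=NULL, d 3).
Iteration 4: depends_on is NULL; no match; recursion stops.
d values: 0, 1, 2, 3; the maximum is 3.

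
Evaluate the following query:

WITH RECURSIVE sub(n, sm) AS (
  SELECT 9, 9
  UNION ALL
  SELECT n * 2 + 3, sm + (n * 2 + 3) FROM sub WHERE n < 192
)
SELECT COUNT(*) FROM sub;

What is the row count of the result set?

6

Base: n=9, sm=9.
Iteration 1: 9 < 192 holds -> n = 9 * 2 + 3 = 21, sm = 9 + 21 = 30.
Iteration 2: 21 < 192 holds -> n = 21 * 2 + 3 = 45, sm = 30 + 45 = 75.
Iteration 3: 45 < 192 holds -> n = 45 * 2 + 3 = 93, sm = 75 + 93 = 168.
Iteration 4: 93 < 192 holds -> n = 93 * 2 + 3 = 189, sm = 168 + 189 = 357.
Iteration 5: 189 < 192 holds -> n = 189 * 2 + 3 = 381, sm = 357 + 381 = 738.
Iteration 6: 381 < 192 fails; recursion stops.
Total rows emitted: 6.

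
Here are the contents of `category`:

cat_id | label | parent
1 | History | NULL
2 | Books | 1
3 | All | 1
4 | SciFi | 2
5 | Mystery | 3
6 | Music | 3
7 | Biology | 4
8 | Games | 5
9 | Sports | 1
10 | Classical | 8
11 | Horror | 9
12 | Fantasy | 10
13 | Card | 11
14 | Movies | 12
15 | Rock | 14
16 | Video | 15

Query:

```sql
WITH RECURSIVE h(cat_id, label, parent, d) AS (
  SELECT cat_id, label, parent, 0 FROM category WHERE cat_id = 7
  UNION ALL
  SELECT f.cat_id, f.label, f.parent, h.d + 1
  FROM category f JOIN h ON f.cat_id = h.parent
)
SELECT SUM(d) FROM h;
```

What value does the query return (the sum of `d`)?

Base: cat_id=7 (Biology), parent=4, d 0.
Iteration 1: join on cat_id=4 -> SciFi (id 4, parent=2, d 1).
Iteration 2: join on cat_id=2 -> Books (id 2, parent=1, d 2).
Iteration 3: join on cat_id=1 -> History (id 1, parent=NULL, d 3).
Iteration 4: parent is NULL; no match; recursion stops.
SUM(d) = 0 + 1 + 2 + 3 = 6.

6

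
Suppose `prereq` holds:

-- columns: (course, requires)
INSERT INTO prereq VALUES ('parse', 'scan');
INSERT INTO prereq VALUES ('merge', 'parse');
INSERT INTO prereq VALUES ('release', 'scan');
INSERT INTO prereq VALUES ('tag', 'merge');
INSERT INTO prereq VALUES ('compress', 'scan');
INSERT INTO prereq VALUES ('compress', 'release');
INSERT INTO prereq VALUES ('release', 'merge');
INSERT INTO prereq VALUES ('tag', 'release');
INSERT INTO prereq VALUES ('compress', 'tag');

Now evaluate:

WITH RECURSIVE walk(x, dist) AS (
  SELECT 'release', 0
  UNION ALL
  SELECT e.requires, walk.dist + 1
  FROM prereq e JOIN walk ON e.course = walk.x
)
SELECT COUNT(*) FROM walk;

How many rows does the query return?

5

Base: (release, dist=0).
Iteration 1: edges from {release} -> (merge, dist=1), (scan, dist=1).
Iteration 2: edges from {merge,scan} -> (parse, dist=2).
Iteration 3: edges from {parse} -> (scan, dist=3).
Iteration 4: no outgoing edges from {scan}; recursion stops.
Total rows emitted: 5.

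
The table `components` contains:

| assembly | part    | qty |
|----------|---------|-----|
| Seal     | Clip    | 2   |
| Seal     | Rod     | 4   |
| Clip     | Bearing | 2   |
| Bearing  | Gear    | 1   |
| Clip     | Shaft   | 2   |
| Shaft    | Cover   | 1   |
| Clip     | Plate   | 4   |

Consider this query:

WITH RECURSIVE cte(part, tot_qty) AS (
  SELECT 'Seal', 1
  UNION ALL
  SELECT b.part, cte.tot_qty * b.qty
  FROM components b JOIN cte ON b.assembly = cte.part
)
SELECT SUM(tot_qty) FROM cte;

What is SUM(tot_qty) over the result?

31

Base: (Seal, tot_qty=1).
Iteration 1: components of {Seal} -> Clip = 1*2 = 2, Rod = 1*4 = 4.
Iteration 2: components of {Clip,Rod} -> Bearing = 2*2 = 4, Plate = 2*4 = 8, Shaft = 2*2 = 4.
Iteration 3: components of {Bearing,Plate,Shaft} -> Cover = 4*1 = 4, Gear = 4*1 = 4.
Iteration 4: no further components; recursion stops.
SUM(tot_qty) = 1 + 2 + 4 + 4 + 4 + 8 + 4 + 4 = 31.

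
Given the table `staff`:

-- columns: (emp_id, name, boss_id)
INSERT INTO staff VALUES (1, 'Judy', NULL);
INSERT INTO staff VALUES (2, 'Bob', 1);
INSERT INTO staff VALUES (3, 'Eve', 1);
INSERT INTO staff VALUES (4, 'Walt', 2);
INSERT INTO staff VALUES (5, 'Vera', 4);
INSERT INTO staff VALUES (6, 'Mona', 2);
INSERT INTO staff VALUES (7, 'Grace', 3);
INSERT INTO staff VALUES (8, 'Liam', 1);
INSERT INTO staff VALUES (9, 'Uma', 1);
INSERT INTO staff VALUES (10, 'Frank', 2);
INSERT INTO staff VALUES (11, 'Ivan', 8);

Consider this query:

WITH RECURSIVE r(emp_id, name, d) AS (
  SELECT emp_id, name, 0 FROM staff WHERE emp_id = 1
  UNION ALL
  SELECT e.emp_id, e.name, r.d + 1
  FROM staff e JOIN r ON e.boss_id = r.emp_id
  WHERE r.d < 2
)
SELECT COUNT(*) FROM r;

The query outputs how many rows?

Base: emp_id=1 (Judy) at d 0.
Iteration 1: rows with boss_id in {1} -> Bob (id 2, d 1), Eve (id 3, d 1), Liam (id 8, d 1), Uma (id 9, d 1).
Iteration 2: rows with boss_id in {2,3,8,9} -> Walt (id 4, d 2), Mona (id 6, d 2), Grace (id 7, d 2), Frank (id 10, d 2), Ivan (id 11, d 2).
Iteration 3: d < 2 fails for all current rows; recursion stops.
Total rows emitted: 10.

10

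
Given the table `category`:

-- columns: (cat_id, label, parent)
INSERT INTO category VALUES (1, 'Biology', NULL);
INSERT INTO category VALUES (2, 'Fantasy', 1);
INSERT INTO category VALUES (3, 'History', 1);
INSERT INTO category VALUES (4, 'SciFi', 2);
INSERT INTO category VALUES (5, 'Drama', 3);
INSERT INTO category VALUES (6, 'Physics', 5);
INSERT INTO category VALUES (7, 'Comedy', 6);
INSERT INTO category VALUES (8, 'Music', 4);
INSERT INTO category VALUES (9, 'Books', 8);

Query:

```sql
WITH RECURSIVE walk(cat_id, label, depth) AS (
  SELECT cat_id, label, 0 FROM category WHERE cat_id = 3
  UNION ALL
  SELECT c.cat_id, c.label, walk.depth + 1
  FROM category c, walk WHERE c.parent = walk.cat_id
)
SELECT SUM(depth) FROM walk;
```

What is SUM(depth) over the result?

6

Base: cat_id=3 (History) at depth 0.
Iteration 1: rows with parent in {3} -> Drama (id 5, depth 1).
Iteration 2: rows with parent in {5} -> Physics (id 6, depth 2).
Iteration 3: rows with parent in {6} -> Comedy (id 7, depth 3).
Iteration 4: no rows with parent in {7}; recursion stops.
SUM(depth) = 0 + 1 + 2 + 3 = 6.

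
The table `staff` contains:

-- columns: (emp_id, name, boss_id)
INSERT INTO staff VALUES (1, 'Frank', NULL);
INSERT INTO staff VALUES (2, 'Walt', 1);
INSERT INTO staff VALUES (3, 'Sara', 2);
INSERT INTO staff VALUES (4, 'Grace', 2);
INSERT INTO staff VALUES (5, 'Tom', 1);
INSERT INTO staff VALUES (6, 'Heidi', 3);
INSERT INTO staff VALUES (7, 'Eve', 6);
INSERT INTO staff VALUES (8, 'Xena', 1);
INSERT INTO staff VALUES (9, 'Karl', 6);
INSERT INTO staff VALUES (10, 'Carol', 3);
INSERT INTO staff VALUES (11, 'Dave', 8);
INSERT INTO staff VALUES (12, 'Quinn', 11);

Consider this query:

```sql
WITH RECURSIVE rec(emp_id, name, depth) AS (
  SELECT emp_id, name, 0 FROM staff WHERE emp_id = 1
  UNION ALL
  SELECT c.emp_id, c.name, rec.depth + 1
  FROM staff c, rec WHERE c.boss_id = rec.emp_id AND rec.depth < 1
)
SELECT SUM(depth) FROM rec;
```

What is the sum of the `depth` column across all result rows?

Base: emp_id=1 (Frank) at depth 0.
Iteration 1: rows with boss_id in {1} -> Walt (id 2, depth 1), Tom (id 5, depth 1), Xena (id 8, depth 1).
Iteration 2: depth < 1 fails for all current rows; recursion stops.
SUM(depth) = 0 + 1 + 1 + 1 = 3.

3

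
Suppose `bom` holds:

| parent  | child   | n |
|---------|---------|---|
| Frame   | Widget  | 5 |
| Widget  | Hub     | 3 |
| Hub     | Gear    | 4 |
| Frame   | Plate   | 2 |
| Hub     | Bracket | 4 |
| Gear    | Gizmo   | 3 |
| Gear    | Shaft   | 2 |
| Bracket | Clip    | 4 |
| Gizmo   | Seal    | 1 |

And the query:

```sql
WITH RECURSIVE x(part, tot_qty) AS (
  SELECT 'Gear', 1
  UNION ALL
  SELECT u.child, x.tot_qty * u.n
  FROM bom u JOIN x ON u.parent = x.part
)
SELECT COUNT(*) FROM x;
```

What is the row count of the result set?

4

Base: (Gear, tot_qty=1).
Iteration 1: components of {Gear} -> Gizmo = 1*3 = 3, Shaft = 1*2 = 2.
Iteration 2: components of {Gizmo,Shaft} -> Seal = 3*1 = 3.
Iteration 3: no further components; recursion stops.
Total rows emitted: 4.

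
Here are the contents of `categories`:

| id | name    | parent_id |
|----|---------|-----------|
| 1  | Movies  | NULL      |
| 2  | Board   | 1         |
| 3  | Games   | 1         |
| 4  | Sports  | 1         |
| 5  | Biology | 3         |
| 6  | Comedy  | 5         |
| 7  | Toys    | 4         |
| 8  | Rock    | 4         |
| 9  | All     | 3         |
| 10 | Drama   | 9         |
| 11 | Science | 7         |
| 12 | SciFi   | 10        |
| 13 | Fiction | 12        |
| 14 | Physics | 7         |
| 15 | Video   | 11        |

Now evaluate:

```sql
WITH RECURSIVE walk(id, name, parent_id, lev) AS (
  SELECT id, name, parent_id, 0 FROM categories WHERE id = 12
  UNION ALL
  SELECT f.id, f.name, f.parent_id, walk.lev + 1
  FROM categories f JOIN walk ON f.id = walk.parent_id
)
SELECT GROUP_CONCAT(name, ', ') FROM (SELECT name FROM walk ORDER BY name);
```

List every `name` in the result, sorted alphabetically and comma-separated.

All, Drama, Games, Movies, SciFi

Base: id=12 (SciFi), parent_id=10, lev 0.
Iteration 1: join on id=10 -> Drama (id 10, parent_id=9, lev 1).
Iteration 2: join on id=9 -> All (id 9, parent_id=3, lev 2).
Iteration 3: join on id=3 -> Games (id 3, parent_id=1, lev 3).
Iteration 4: join on id=1 -> Movies (id 1, parent_id=NULL, lev 4).
Iteration 5: parent_id is NULL; no match; recursion stops.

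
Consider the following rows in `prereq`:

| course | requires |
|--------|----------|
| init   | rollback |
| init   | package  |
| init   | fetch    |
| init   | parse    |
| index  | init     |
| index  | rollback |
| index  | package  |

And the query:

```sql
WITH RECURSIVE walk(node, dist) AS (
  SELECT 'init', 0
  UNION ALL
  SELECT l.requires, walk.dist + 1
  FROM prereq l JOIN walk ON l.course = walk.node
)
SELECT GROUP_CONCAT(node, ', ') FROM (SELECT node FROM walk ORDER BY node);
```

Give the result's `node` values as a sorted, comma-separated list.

Base: (init, dist=0).
Iteration 1: edges from {init} -> (fetch, dist=1), (package, dist=1), (parse, dist=1), (rollback, dist=1).
Iteration 2: no outgoing edges from {fetch,package,parse,rollback}; recursion stops.

fetch, init, package, parse, rollback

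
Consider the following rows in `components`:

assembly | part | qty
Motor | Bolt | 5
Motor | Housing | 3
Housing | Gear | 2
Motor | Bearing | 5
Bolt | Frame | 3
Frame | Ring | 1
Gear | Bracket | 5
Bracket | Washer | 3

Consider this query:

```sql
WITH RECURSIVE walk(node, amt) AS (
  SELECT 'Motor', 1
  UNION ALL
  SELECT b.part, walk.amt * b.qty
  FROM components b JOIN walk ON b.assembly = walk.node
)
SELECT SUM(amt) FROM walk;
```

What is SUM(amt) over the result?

Base: (Motor, amt=1).
Iteration 1: components of {Motor} -> Bearing = 1*5 = 5, Bolt = 1*5 = 5, Housing = 1*3 = 3.
Iteration 2: components of {Bearing,Bolt,Housing} -> Frame = 5*3 = 15, Gear = 3*2 = 6.
Iteration 3: components of {Frame,Gear} -> Bracket = 6*5 = 30, Ring = 15*1 = 15.
Iteration 4: components of {Bracket,Ring} -> Washer = 30*3 = 90.
Iteration 5: no further components; recursion stops.
SUM(amt) = 1 + 5 + 3 + 5 + 15 + 6 + 15 + 30 + 90 = 170.

170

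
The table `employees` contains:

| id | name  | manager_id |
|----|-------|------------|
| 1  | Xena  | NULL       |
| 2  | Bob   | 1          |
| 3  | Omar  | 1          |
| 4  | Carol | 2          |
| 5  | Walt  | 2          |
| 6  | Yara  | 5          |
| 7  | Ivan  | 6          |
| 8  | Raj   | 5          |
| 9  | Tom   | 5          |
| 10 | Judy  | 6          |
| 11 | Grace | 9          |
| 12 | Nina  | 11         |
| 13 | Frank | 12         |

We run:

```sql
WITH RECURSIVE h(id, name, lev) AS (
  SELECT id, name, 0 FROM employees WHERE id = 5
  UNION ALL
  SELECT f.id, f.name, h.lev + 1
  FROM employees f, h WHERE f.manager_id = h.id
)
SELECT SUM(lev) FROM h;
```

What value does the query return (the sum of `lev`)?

Base: id=5 (Walt) at lev 0.
Iteration 1: rows with manager_id in {5} -> Yara (id 6, lev 1), Raj (id 8, lev 1), Tom (id 9, lev 1).
Iteration 2: rows with manager_id in {6,8,9} -> Ivan (id 7, lev 2), Judy (id 10, lev 2), Grace (id 11, lev 2).
Iteration 3: rows with manager_id in {7,10,11} -> Nina (id 12, lev 3).
Iteration 4: rows with manager_id in {12} -> Frank (id 13, lev 4).
Iteration 5: no rows with manager_id in {13}; recursion stops.
SUM(lev) = 0 + 1 + 1 + 1 + 2 + 2 + 2 + 3 + 4 = 16.

16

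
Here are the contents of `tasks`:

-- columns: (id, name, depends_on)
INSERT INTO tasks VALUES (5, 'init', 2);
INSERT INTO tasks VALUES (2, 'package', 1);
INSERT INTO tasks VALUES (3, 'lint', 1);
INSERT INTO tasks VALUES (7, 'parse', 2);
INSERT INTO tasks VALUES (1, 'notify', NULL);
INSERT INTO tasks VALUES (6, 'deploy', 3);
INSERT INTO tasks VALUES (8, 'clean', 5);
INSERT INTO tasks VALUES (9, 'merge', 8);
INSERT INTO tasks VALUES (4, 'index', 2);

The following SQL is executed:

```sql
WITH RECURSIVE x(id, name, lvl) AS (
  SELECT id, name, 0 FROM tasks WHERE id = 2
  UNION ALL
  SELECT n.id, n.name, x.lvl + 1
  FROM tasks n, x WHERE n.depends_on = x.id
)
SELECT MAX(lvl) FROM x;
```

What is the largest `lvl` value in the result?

Base: id=2 (package) at lvl 0.
Iteration 1: rows with depends_on in {2} -> index (id 4, lvl 1), init (id 5, lvl 1), parse (id 7, lvl 1).
Iteration 2: rows with depends_on in {4,5,7} -> clean (id 8, lvl 2).
Iteration 3: rows with depends_on in {8} -> merge (id 9, lvl 3).
Iteration 4: no rows with depends_on in {9}; recursion stops.
lvl values: 0, 1, 1, 1, 2, 3; the maximum is 3.

3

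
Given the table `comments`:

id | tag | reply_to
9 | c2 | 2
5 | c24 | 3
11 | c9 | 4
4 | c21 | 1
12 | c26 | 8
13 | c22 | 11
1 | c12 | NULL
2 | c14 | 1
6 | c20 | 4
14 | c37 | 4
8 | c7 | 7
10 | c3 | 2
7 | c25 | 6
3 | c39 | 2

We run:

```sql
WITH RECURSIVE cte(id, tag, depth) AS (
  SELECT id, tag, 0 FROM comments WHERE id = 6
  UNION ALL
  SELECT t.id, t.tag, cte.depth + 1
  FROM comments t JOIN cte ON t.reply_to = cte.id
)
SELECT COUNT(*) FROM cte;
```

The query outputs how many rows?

4

Base: id=6 (c20) at depth 0.
Iteration 1: rows with reply_to in {6} -> c25 (id 7, depth 1).
Iteration 2: rows with reply_to in {7} -> c7 (id 8, depth 2).
Iteration 3: rows with reply_to in {8} -> c26 (id 12, depth 3).
Iteration 4: no rows with reply_to in {12}; recursion stops.
Total rows emitted: 4.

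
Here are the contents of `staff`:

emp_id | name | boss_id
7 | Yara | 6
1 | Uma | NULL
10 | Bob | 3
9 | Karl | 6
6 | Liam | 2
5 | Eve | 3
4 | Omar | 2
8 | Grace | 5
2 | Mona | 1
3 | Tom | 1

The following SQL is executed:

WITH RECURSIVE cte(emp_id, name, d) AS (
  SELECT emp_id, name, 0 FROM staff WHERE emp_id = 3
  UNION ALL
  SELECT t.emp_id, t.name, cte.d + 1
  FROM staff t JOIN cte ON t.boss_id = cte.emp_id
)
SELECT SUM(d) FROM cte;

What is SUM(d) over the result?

4

Base: emp_id=3 (Tom) at d 0.
Iteration 1: rows with boss_id in {3} -> Eve (id 5, d 1), Bob (id 10, d 1).
Iteration 2: rows with boss_id in {5,10} -> Grace (id 8, d 2).
Iteration 3: no rows with boss_id in {8}; recursion stops.
SUM(d) = 0 + 1 + 1 + 2 = 4.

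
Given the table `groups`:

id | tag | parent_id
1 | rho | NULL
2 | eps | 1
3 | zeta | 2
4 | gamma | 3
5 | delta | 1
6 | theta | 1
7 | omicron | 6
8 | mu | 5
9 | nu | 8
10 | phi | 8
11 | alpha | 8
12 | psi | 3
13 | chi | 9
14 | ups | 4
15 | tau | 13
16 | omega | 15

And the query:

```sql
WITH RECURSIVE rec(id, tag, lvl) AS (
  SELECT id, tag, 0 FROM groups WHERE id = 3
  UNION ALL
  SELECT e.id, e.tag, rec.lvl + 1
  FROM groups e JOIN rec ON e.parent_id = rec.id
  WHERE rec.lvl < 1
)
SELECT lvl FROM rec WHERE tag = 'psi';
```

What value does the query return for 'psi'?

1

Base: id=3 (zeta) at lvl 0.
Iteration 1: rows with parent_id in {3} -> gamma (id 4, lvl 1), psi (id 12, lvl 1).
Iteration 2: lvl < 1 fails for all current rows; recursion stops.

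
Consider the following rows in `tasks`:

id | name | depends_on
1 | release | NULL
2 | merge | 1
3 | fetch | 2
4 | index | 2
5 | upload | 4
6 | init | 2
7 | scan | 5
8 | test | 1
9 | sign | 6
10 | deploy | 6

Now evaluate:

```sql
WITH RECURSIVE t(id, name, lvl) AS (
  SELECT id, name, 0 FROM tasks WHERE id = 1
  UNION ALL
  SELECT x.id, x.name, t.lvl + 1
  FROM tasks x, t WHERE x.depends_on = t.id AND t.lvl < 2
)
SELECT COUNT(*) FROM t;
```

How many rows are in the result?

Base: id=1 (release) at lvl 0.
Iteration 1: rows with depends_on in {1} -> merge (id 2, lvl 1), test (id 8, lvl 1).
Iteration 2: rows with depends_on in {2,8} -> fetch (id 3, lvl 2), index (id 4, lvl 2), init (id 6, lvl 2).
Iteration 3: lvl < 2 fails for all current rows; recursion stops.
Total rows emitted: 6.

6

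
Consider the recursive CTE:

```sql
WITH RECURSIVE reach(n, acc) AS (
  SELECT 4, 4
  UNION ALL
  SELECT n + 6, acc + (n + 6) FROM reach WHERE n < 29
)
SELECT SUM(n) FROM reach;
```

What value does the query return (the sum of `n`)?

114

Base: n=4, acc=4.
Iteration 1: 4 < 29 holds -> n = 4 + 6 = 10, acc = 4 + 10 = 14.
Iteration 2: 10 < 29 holds -> n = 10 + 6 = 16, acc = 14 + 16 = 30.
Iteration 3: 16 < 29 holds -> n = 16 + 6 = 22, acc = 30 + 22 = 52.
Iteration 4: 22 < 29 holds -> n = 22 + 6 = 28, acc = 52 + 28 = 80.
Iteration 5: 28 < 29 holds -> n = 28 + 6 = 34, acc = 80 + 34 = 114.
Iteration 6: 34 < 29 fails; recursion stops.
SUM(n) = 4 + 10 + 16 + 22 + 28 + 34 = 114.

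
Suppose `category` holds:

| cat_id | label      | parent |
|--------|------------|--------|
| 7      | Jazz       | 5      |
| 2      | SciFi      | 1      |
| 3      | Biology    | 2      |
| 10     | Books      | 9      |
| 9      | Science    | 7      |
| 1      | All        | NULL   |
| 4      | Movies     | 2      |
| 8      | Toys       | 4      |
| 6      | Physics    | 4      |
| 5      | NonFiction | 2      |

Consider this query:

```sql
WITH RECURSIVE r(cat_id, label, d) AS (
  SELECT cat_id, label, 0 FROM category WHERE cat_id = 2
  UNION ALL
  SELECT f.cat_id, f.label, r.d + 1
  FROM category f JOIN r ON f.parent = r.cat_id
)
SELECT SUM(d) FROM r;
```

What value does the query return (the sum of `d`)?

16

Base: cat_id=2 (SciFi) at d 0.
Iteration 1: rows with parent in {2} -> Biology (id 3, d 1), Movies (id 4, d 1), NonFiction (id 5, d 1).
Iteration 2: rows with parent in {3,4,5} -> Physics (id 6, d 2), Jazz (id 7, d 2), Toys (id 8, d 2).
Iteration 3: rows with parent in {6,7,8} -> Science (id 9, d 3).
Iteration 4: rows with parent in {9} -> Books (id 10, d 4).
Iteration 5: no rows with parent in {10}; recursion stops.
SUM(d) = 0 + 1 + 1 + 1 + 2 + 2 + 2 + 3 + 4 = 16.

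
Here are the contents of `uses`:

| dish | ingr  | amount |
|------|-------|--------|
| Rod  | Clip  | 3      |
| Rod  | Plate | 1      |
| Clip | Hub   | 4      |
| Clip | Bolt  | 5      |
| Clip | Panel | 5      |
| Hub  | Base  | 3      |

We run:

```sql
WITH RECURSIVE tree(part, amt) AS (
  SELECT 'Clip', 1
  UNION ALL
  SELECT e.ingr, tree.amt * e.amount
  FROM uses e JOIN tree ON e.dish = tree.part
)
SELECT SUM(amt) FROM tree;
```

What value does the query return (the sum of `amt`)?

Base: (Clip, amt=1).
Iteration 1: components of {Clip} -> Bolt = 1*5 = 5, Hub = 1*4 = 4, Panel = 1*5 = 5.
Iteration 2: components of {Bolt,Hub,Panel} -> Base = 4*3 = 12.
Iteration 3: no further components; recursion stops.
SUM(amt) = 1 + 4 + 5 + 5 + 12 = 27.

27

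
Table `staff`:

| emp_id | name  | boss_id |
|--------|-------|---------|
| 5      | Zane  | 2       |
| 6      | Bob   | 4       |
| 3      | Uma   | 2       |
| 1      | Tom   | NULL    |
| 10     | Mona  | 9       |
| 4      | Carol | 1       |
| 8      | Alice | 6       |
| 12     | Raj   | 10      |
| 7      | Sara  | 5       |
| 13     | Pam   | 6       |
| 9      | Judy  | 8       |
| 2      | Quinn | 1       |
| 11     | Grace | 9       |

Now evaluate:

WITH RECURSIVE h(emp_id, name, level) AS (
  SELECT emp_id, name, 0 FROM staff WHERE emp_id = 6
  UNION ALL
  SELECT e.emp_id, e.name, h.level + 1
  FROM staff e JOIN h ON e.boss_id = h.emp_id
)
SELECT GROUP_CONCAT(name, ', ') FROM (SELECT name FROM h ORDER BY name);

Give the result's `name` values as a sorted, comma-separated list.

Base: emp_id=6 (Bob) at level 0.
Iteration 1: rows with boss_id in {6} -> Alice (id 8, level 1), Pam (id 13, level 1).
Iteration 2: rows with boss_id in {8,13} -> Judy (id 9, level 2).
Iteration 3: rows with boss_id in {9} -> Mona (id 10, level 3), Grace (id 11, level 3).
Iteration 4: rows with boss_id in {10,11} -> Raj (id 12, level 4).
Iteration 5: no rows with boss_id in {12}; recursion stops.

Alice, Bob, Grace, Judy, Mona, Pam, Raj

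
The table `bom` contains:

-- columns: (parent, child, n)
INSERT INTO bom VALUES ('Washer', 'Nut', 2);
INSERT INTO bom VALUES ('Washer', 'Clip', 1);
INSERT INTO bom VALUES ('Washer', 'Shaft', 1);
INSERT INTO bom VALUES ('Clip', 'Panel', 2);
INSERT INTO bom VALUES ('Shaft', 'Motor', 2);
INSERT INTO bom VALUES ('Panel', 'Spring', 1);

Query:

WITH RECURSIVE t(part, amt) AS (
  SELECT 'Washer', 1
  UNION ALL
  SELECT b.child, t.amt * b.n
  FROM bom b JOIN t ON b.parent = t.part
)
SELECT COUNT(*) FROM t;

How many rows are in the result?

7

Base: (Washer, amt=1).
Iteration 1: components of {Washer} -> Clip = 1*1 = 1, Nut = 1*2 = 2, Shaft = 1*1 = 1.
Iteration 2: components of {Clip,Nut,Shaft} -> Motor = 1*2 = 2, Panel = 1*2 = 2.
Iteration 3: components of {Motor,Panel} -> Spring = 2*1 = 2.
Iteration 4: no further components; recursion stops.
Total rows emitted: 7.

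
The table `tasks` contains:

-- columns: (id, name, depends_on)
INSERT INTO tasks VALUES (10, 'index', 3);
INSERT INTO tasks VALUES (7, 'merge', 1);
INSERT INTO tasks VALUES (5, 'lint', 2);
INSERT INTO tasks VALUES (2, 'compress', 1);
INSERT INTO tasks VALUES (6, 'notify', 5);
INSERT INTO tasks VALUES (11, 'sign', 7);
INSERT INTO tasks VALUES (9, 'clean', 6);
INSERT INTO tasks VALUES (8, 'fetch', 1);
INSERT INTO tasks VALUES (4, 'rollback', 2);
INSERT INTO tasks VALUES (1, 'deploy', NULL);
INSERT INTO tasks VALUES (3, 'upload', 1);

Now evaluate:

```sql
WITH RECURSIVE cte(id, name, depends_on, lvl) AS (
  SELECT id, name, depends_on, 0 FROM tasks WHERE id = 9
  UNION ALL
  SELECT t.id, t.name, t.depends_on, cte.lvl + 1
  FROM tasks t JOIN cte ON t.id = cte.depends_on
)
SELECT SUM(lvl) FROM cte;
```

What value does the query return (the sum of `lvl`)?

Base: id=9 (clean), depends_on=6, lvl 0.
Iteration 1: join on id=6 -> notify (id 6, depends_on=5, lvl 1).
Iteration 2: join on id=5 -> lint (id 5, depends_on=2, lvl 2).
Iteration 3: join on id=2 -> compress (id 2, depends_on=1, lvl 3).
Iteration 4: join on id=1 -> deploy (id 1, depends_on=NULL, lvl 4).
Iteration 5: depends_on is NULL; no match; recursion stops.
SUM(lvl) = 0 + 1 + 2 + 3 + 4 = 10.

10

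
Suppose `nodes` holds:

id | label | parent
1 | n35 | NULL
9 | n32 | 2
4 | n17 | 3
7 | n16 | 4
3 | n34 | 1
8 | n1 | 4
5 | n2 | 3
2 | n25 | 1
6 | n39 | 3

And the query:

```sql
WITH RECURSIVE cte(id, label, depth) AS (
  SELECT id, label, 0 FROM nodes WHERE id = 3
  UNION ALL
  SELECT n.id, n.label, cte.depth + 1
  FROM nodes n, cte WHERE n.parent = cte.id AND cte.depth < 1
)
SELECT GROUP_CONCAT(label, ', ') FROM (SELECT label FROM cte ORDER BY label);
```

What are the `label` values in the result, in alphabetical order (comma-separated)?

Base: id=3 (n34) at depth 0.
Iteration 1: rows with parent in {3} -> n17 (id 4, depth 1), n2 (id 5, depth 1), n39 (id 6, depth 1).
Iteration 2: depth < 1 fails for all current rows; recursion stops.

n17, n2, n34, n39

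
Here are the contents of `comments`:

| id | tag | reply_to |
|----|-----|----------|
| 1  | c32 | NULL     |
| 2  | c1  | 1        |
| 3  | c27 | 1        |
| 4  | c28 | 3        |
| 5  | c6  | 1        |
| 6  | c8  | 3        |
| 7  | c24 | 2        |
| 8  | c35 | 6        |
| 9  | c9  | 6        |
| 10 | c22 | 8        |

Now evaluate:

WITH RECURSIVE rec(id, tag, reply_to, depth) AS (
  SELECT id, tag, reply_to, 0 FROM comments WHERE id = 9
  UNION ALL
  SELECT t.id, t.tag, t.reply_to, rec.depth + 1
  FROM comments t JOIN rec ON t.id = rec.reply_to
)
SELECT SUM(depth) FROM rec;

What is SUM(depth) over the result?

6

Base: id=9 (c9), reply_to=6, depth 0.
Iteration 1: join on id=6 -> c8 (id 6, reply_to=3, depth 1).
Iteration 2: join on id=3 -> c27 (id 3, reply_to=1, depth 2).
Iteration 3: join on id=1 -> c32 (id 1, reply_to=NULL, depth 3).
Iteration 4: reply_to is NULL; no match; recursion stops.
SUM(depth) = 0 + 1 + 2 + 3 = 6.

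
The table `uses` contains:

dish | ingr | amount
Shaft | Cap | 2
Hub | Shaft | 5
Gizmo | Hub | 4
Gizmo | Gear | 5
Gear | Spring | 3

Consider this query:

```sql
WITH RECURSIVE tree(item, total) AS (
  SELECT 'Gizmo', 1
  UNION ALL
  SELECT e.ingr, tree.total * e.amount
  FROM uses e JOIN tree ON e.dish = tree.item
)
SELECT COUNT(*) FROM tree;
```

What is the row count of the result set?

6

Base: (Gizmo, total=1).
Iteration 1: components of {Gizmo} -> Gear = 1*5 = 5, Hub = 1*4 = 4.
Iteration 2: components of {Gear,Hub} -> Shaft = 4*5 = 20, Spring = 5*3 = 15.
Iteration 3: components of {Shaft,Spring} -> Cap = 20*2 = 40.
Iteration 4: no further components; recursion stops.
Total rows emitted: 6.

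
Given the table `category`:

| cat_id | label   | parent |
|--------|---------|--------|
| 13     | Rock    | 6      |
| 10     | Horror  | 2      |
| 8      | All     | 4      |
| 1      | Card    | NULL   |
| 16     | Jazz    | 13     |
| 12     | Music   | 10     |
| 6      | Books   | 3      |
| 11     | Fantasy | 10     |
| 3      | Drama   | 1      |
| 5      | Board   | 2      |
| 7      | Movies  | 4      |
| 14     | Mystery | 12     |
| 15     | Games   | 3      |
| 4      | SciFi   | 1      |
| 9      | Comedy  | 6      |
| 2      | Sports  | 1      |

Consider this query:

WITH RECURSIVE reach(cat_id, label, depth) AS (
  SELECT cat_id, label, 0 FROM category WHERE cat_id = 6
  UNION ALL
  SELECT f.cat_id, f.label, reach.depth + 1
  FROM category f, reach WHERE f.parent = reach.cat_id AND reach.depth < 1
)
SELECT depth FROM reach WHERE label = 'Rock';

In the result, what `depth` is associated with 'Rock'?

1

Base: cat_id=6 (Books) at depth 0.
Iteration 1: rows with parent in {6} -> Comedy (id 9, depth 1), Rock (id 13, depth 1).
Iteration 2: depth < 1 fails for all current rows; recursion stops.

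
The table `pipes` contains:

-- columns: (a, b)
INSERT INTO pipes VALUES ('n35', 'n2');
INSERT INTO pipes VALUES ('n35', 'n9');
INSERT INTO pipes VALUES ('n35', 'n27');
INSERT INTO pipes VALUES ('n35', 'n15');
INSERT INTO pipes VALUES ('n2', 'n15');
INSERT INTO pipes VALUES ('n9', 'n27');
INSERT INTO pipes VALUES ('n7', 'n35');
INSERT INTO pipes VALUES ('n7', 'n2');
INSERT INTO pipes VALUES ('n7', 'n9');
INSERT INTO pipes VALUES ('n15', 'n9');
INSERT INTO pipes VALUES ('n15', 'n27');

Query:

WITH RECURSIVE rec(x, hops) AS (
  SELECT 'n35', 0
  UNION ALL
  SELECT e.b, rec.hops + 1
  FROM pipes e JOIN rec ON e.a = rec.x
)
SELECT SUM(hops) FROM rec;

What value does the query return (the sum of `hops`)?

25

Base: (n35, hops=0).
Iteration 1: edges from {n35} -> (n15, hops=1), (n2, hops=1), (n27, hops=1), (n9, hops=1).
Iteration 2: edges from {n15,n2,n27,n9} -> (n15, hops=2), (n27, hops=2) x2, (n9, hops=2). [UNION ALL keeps all 4 new rows, including repeats]
Iteration 3: edges from {n15,n27,n9} -> (n27, hops=3) x2, (n9, hops=3). [UNION ALL keeps all 3 new rows, including repeats]
Iteration 4: edges from {n27,n9} -> (n27, hops=4).
Iteration 5: no outgoing edges from {n27}; recursion stops.
SUM(hops) = 0 + 1 + 1 + 1 + 1 + 2 + 2 + 2 + 2 + 3 + 3 + 3 + 4 = 25.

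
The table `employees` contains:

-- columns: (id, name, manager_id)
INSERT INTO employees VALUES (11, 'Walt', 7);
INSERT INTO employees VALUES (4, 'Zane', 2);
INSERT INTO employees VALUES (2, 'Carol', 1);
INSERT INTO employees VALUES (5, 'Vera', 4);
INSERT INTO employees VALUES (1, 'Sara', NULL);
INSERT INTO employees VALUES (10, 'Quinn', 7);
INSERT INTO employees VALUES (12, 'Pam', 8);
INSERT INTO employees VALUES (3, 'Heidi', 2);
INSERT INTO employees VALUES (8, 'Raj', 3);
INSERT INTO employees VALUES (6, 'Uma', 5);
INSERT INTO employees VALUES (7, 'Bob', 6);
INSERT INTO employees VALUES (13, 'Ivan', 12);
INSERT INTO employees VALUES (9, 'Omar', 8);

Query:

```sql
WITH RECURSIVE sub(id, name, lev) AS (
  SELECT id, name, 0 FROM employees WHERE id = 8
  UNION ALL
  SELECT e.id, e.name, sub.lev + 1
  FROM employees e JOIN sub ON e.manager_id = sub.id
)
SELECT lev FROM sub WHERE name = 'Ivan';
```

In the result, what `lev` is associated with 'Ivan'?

2

Base: id=8 (Raj) at lev 0.
Iteration 1: rows with manager_id in {8} -> Omar (id 9, lev 1), Pam (id 12, lev 1).
Iteration 2: rows with manager_id in {9,12} -> Ivan (id 13, lev 2).
Iteration 3: no rows with manager_id in {13}; recursion stops.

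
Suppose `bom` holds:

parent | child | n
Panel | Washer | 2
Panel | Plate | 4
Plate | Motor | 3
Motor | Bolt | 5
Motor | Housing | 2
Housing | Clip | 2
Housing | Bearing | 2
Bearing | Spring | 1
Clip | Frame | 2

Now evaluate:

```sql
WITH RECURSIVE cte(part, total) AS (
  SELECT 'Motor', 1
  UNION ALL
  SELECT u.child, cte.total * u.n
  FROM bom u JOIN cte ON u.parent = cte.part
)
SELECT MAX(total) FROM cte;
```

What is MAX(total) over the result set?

Base: (Motor, total=1).
Iteration 1: components of {Motor} -> Bolt = 1*5 = 5, Housing = 1*2 = 2.
Iteration 2: components of {Bolt,Housing} -> Bearing = 2*2 = 4, Clip = 2*2 = 4.
Iteration 3: components of {Bearing,Clip} -> Frame = 4*2 = 8, Spring = 4*1 = 4.
Iteration 4: no further components; recursion stops.
total values: 1, 5, 2, 4, 4, 8, 4; the maximum is 8.

8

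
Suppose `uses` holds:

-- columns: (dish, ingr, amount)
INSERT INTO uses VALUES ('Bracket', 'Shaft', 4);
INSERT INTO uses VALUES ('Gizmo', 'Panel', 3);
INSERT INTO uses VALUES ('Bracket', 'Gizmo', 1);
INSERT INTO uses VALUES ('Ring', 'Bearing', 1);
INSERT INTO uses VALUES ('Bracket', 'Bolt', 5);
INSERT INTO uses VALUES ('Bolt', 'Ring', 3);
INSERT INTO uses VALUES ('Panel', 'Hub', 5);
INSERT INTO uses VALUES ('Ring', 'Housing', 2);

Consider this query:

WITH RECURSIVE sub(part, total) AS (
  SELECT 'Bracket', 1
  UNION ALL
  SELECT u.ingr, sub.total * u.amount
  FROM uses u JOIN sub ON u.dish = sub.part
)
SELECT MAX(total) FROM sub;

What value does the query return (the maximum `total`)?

30

Base: (Bracket, total=1).
Iteration 1: components of {Bracket} -> Bolt = 1*5 = 5, Gizmo = 1*1 = 1, Shaft = 1*4 = 4.
Iteration 2: components of {Bolt,Gizmo,Shaft} -> Panel = 1*3 = 3, Ring = 5*3 = 15.
Iteration 3: components of {Panel,Ring} -> Bearing = 15*1 = 15, Housing = 15*2 = 30, Hub = 3*5 = 15.
Iteration 4: no further components; recursion stops.
total values: 1, 1, 5, 4, 3, 15, 15, 15, 30; the maximum is 30.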